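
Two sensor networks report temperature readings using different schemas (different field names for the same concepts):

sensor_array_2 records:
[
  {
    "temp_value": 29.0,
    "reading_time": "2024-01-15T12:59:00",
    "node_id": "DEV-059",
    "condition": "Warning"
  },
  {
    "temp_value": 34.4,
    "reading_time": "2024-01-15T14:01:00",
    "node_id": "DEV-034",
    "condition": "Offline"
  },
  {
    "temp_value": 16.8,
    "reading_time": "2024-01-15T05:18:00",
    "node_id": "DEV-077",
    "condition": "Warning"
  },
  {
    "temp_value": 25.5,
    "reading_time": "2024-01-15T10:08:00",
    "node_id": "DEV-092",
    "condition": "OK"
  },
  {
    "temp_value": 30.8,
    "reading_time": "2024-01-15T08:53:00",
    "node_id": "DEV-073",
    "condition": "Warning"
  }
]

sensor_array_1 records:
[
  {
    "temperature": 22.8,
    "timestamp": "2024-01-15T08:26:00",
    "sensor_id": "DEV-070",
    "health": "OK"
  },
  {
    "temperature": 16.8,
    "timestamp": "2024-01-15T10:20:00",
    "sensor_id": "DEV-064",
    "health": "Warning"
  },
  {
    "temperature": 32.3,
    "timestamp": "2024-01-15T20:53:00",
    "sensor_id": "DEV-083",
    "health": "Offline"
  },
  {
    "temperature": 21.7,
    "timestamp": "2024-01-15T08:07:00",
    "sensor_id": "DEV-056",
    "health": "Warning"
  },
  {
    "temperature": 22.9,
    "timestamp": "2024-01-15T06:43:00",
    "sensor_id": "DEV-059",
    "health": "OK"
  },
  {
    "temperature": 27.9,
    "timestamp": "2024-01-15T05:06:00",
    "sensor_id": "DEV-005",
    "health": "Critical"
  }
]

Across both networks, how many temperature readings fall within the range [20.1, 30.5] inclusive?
6

Schema mapping: "temp_value" (sensor_array_2) = "temperature" (sensor_array_1) = temperature

Readings in [20.1, 30.5] from sensor_array_2: 2
Readings in [20.1, 30.5] from sensor_array_1: 4

Total count: 2 + 4 = 6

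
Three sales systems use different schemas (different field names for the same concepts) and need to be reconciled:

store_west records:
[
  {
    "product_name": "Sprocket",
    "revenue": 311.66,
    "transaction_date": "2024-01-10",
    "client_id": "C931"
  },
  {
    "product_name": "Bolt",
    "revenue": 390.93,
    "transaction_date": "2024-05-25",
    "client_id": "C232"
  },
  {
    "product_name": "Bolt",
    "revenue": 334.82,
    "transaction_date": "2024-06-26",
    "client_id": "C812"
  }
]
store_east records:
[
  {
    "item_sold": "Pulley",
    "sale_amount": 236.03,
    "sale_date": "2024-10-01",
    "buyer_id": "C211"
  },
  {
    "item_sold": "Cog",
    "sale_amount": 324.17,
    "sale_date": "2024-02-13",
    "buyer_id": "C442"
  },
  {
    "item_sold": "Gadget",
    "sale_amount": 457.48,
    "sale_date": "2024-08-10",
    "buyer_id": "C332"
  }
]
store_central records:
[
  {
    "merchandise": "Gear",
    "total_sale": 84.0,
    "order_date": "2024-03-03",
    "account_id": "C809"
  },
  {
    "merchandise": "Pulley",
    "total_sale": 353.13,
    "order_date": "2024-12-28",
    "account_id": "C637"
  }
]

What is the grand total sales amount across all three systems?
2492.22

Schema reconciliation - all amount fields map to sale amount:

store_west (revenue): 1037.41
store_east (sale_amount): 1017.68
store_central (total_sale): 437.13

Grand total: 2492.22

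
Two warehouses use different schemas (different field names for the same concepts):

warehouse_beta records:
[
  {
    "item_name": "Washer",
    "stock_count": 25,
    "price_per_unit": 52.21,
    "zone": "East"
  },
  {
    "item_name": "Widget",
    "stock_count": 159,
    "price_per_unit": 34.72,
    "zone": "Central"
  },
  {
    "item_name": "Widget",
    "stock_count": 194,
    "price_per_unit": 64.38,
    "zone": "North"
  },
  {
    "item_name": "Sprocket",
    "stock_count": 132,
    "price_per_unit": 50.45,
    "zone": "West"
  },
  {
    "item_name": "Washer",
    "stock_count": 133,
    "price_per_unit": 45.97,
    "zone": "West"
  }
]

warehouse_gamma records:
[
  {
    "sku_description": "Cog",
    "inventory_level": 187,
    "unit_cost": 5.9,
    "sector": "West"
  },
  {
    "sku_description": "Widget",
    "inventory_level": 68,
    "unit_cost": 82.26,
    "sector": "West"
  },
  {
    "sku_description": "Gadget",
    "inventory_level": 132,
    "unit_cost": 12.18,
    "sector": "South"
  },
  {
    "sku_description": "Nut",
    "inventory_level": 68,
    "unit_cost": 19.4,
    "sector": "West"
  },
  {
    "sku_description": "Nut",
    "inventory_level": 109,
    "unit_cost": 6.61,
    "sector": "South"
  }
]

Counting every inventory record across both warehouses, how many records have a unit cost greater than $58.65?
2

Schema mapping: "price_per_unit" (warehouse_beta) = "unit_cost" (warehouse_gamma) = unit cost

Records > $58.65 in warehouse_beta: 1
Records > $58.65 in warehouse_gamma: 1

Total count: 1 + 1 = 2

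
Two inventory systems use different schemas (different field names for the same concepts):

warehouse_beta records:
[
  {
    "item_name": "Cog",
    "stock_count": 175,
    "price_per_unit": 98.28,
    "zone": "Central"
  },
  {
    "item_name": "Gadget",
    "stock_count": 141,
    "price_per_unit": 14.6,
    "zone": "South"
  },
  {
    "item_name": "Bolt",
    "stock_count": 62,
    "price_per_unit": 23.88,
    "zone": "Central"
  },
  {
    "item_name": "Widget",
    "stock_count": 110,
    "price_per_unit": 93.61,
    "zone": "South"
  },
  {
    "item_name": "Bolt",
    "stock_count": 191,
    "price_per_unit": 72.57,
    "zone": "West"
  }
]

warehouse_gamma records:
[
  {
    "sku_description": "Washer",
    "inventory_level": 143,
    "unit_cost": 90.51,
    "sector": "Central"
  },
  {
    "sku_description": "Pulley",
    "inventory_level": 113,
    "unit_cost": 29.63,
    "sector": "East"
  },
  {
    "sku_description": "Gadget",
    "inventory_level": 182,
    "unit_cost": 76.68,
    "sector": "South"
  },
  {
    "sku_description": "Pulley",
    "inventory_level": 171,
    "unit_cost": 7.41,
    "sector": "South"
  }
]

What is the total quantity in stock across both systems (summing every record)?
1288

To reconcile these schemas, identify the field holding the quantity in stock in each system:
1. In warehouse_beta it is "stock_count"
2. In warehouse_gamma it is "inventory_level"

From warehouse_beta: 175 + 141 + 62 + 110 + 191 = 679
From warehouse_gamma: 143 + 113 + 182 + 171 = 609

Total: 679 + 609 = 1288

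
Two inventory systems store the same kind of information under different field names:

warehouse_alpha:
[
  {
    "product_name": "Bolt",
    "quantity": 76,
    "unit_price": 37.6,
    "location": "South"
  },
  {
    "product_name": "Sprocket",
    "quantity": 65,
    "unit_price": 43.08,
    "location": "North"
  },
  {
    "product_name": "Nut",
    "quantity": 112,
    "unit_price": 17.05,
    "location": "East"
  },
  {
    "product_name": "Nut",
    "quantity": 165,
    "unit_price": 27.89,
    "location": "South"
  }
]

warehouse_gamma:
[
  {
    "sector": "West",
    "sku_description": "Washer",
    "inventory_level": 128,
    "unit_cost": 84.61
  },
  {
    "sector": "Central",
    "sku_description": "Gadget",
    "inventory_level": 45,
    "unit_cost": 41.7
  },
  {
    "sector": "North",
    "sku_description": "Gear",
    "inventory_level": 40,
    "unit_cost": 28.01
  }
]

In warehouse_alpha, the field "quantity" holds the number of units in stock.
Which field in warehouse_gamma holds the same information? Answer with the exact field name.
inventory_level

In warehouse_alpha, "quantity" holds the number of units in stock.
The fields in warehouse_gamma are: "sector", "sku_description", "inventory_level", "unit_cost".
"inventory_level" is the match: the name refers to the same concept and its values are whole-number counts (e.g. 128, 45).
The other fields ("sector", "sku_description", "unit_cost") hold different kinds of data.

So "quantity" in warehouse_alpha corresponds to "inventory_level" in warehouse_gamma.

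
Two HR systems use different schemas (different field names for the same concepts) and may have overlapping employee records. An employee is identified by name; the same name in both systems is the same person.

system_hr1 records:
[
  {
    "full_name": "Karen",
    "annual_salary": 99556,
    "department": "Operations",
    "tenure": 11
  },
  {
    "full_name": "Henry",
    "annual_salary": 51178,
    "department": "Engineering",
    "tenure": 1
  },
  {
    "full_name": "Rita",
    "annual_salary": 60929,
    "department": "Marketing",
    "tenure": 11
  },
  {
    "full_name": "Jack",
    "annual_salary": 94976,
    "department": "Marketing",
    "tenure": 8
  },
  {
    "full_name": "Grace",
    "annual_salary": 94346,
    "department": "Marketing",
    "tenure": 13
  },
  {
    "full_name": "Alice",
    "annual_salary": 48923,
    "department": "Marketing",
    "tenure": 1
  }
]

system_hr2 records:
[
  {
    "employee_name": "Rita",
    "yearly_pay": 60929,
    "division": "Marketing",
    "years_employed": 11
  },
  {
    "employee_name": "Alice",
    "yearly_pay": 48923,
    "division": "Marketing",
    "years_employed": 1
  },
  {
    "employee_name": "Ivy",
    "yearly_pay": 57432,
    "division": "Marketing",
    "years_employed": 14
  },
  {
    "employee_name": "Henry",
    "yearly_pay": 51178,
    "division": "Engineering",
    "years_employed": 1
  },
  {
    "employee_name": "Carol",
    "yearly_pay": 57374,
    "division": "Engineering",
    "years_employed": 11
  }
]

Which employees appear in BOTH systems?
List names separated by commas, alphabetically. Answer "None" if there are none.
Alice, Henry, Rita

Schema mapping: "full_name" (system_hr1) = "employee_name" (system_hr2) = employee name

Names in system_hr1: ['Alice', 'Grace', 'Henry', 'Jack', 'Karen', 'Rita']
Names in system_hr2: ['Alice', 'Carol', 'Henry', 'Ivy', 'Rita']

Intersection: ['Alice', 'Henry', 'Rita']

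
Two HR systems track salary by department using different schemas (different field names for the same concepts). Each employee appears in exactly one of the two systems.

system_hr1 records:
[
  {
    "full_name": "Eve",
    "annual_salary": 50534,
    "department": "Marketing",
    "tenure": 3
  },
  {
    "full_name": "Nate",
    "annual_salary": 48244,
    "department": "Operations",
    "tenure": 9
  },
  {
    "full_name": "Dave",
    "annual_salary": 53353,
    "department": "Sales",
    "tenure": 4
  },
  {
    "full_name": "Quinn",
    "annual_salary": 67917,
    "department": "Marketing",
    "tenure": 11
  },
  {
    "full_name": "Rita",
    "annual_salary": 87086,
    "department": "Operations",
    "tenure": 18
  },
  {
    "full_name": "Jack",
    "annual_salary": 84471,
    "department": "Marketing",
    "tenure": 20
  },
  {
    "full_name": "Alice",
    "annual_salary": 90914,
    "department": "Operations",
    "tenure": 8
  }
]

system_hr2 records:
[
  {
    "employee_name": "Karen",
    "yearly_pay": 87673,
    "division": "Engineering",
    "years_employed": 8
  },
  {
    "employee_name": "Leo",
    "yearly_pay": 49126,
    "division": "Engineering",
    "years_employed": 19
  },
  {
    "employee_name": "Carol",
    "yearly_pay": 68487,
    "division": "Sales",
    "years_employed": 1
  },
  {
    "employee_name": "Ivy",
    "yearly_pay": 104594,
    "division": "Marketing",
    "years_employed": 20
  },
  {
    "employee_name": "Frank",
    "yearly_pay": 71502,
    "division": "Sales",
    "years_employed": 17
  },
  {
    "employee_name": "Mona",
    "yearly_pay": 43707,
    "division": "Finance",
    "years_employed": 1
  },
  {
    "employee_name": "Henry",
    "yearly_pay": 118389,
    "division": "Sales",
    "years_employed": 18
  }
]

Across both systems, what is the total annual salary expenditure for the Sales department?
311731

Schema mappings:
- "department" (system_hr1) = "division" (system_hr2) = department
- "annual_salary" (system_hr1) = "yearly_pay" (system_hr2) = salary

Sales salaries from system_hr1: 53353
Sales salaries from system_hr2: 258378

Total: 53353 + 258378 = 311731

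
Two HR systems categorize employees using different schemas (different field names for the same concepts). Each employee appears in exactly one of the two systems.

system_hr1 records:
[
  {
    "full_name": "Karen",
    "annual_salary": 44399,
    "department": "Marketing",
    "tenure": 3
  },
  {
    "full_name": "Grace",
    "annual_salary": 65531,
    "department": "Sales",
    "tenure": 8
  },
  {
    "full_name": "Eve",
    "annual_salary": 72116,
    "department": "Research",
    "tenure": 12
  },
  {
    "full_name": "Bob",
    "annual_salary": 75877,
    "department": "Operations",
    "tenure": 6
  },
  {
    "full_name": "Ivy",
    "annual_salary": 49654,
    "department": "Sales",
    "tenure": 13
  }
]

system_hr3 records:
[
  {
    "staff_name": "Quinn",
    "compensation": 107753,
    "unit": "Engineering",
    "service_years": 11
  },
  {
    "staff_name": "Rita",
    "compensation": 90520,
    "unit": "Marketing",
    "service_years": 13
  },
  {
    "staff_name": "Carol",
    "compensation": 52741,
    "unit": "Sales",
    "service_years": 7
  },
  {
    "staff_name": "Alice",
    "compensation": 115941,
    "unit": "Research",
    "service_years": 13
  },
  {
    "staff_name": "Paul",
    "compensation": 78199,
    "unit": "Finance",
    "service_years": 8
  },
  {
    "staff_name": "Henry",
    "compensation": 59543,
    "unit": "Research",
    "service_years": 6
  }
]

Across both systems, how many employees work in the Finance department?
1

Schema mapping: "department" (system_hr1) = "unit" (system_hr3) = department

Finance employees in system_hr1: 0
Finance employees in system_hr3: 1

Total in Finance: 0 + 1 = 1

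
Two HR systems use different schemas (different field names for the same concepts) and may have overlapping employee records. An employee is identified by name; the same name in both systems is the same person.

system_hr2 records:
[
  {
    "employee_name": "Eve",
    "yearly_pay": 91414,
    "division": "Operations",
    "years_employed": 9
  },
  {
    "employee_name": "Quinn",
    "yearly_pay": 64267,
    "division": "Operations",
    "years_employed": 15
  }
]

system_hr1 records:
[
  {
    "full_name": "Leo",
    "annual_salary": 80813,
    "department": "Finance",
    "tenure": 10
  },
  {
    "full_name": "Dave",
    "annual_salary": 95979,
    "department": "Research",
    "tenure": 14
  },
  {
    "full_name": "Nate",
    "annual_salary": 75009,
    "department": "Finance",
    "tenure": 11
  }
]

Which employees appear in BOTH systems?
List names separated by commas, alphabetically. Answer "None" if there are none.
None

Schema mapping: "employee_name" (system_hr2) = "full_name" (system_hr1) = employee name

Names in system_hr2: ['Eve', 'Quinn']
Names in system_hr1: ['Dave', 'Leo', 'Nate']

Intersection: None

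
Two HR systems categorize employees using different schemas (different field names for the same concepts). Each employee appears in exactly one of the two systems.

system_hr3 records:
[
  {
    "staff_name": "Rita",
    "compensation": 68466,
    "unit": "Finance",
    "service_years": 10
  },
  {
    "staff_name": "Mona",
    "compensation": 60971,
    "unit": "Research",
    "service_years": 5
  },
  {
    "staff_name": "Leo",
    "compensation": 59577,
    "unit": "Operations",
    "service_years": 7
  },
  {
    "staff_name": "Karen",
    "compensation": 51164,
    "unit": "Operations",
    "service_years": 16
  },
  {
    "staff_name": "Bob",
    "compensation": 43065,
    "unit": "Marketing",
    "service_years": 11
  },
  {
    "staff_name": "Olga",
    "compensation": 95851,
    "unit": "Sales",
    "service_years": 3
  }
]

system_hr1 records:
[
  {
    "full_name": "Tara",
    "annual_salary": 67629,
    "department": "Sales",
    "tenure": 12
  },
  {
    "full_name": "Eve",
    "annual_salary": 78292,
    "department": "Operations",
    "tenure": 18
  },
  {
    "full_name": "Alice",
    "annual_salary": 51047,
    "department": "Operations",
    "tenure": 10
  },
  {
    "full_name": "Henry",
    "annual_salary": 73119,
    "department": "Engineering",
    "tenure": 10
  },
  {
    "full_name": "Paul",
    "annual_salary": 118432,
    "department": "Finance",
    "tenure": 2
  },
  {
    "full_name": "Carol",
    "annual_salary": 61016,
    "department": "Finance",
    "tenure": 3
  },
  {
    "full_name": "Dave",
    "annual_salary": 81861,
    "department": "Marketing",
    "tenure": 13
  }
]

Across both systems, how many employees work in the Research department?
1

Schema mapping: "unit" (system_hr3) = "department" (system_hr1) = department

Research employees in system_hr3: 1
Research employees in system_hr1: 0

Total in Research: 1 + 0 = 1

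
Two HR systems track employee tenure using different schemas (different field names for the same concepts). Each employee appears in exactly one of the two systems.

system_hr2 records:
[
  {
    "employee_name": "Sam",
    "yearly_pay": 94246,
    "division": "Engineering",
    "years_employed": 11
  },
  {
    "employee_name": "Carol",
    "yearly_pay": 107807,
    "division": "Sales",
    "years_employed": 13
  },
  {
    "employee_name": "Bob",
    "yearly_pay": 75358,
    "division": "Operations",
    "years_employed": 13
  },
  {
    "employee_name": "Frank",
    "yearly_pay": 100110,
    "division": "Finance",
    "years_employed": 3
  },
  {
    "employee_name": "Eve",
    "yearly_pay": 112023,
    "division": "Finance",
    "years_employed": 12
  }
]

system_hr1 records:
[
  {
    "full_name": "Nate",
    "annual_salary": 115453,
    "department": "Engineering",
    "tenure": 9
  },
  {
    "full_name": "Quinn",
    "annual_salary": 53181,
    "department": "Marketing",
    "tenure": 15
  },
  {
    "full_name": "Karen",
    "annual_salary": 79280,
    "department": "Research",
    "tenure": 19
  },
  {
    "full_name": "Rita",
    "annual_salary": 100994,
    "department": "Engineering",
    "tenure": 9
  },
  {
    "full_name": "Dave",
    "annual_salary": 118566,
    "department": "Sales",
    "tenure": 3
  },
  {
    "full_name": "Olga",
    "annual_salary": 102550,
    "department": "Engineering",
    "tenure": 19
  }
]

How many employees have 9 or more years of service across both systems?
9

Reconcile schemas: "years_employed" (system_hr2) = "tenure" (system_hr1) = years of service

From system_hr2: 4 employees with >= 9 years
From system_hr1: 5 employees with >= 9 years

Total: 4 + 5 = 9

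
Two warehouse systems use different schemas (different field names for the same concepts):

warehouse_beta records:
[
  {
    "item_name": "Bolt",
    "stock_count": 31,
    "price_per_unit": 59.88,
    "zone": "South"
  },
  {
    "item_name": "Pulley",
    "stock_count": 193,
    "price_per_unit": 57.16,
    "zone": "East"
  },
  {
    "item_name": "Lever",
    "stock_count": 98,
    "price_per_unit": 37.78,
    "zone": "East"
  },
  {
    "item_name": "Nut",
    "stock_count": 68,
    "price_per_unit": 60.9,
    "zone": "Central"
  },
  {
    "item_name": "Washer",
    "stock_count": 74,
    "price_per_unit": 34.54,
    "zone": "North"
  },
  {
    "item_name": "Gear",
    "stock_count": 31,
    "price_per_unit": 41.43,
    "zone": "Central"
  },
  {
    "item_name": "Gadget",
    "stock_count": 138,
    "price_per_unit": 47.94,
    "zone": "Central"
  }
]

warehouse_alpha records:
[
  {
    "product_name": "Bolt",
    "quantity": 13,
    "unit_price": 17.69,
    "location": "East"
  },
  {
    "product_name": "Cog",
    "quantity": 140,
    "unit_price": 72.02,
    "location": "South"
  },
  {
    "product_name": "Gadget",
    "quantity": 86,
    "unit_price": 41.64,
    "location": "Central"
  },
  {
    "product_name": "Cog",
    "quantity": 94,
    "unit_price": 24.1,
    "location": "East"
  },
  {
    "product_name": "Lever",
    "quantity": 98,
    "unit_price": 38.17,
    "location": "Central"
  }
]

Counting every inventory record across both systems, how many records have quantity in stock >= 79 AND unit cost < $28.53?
1

Schema mappings:
- "stock_count" (warehouse_beta) = "quantity" (warehouse_alpha) = quantity
- "price_per_unit" (warehouse_beta) = "unit_price" (warehouse_alpha) = unit cost

Records meeting both conditions in warehouse_beta: 0
Records meeting both conditions in warehouse_alpha: 1

Total: 0 + 1 = 1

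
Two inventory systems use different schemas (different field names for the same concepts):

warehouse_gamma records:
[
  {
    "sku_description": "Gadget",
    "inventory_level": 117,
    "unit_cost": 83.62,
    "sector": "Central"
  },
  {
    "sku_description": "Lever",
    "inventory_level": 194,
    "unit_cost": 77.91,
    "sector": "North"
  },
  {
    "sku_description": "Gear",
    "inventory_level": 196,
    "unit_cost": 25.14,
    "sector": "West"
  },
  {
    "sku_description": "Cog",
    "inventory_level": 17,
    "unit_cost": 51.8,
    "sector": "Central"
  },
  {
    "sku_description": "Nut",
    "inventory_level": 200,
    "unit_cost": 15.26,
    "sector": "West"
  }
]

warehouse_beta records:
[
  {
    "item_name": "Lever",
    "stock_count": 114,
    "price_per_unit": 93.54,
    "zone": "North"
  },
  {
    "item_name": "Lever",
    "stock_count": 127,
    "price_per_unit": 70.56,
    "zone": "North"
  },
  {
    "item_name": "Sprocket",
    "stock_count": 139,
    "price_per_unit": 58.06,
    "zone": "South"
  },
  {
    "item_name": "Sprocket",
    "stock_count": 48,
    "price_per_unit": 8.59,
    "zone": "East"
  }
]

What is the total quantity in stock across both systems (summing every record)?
1152

To reconcile these schemas, identify the field holding the quantity in stock in each system:
1. In warehouse_gamma it is "inventory_level"
2. In warehouse_beta it is "stock_count"

From warehouse_gamma: 117 + 194 + 196 + 17 + 200 = 724
From warehouse_beta: 114 + 127 + 139 + 48 = 428

Total: 724 + 428 = 1152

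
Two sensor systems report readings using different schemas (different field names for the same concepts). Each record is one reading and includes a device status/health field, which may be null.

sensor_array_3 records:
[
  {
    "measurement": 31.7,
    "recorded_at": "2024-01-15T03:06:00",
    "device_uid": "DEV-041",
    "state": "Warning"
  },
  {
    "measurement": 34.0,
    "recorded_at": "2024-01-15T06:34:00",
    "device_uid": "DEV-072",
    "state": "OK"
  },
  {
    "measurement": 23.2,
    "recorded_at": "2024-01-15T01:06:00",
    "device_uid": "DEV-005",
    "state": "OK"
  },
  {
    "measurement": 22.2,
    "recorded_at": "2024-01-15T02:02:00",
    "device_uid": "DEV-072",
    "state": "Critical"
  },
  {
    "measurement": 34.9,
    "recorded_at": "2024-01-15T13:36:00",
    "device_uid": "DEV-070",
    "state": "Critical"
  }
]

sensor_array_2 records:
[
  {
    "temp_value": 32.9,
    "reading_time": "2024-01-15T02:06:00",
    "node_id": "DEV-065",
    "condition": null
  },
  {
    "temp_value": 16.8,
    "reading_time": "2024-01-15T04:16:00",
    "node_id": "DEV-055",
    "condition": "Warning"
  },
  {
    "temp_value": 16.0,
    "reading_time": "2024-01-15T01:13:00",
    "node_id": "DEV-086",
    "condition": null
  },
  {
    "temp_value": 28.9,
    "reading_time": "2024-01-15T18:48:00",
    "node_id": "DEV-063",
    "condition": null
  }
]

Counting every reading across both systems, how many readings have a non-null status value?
6

Schema mapping: "state" (sensor_array_3) = "condition" (sensor_array_2) = status

Non-null in sensor_array_3: 5
Non-null in sensor_array_2: 1

Total non-null: 5 + 1 = 6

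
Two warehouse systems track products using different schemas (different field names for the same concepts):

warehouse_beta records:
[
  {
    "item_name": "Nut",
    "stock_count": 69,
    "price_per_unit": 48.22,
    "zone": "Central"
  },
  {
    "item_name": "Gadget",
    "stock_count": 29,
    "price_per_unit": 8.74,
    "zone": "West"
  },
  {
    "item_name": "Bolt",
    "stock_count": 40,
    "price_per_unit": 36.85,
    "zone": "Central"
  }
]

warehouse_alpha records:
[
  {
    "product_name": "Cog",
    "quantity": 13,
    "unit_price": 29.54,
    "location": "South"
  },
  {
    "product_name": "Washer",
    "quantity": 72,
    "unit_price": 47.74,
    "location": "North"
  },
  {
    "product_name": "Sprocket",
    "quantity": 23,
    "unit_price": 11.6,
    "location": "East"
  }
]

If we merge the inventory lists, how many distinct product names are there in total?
6

Schema mapping: "item_name" (warehouse_beta) = "product_name" (warehouse_alpha) = product name

Products in warehouse_beta: ['Bolt', 'Gadget', 'Nut']
Products in warehouse_alpha: ['Cog', 'Sprocket', 'Washer']

Union (unique products): ['Bolt', 'Cog', 'Gadget', 'Nut', 'Sprocket', 'Washer']
Count: 6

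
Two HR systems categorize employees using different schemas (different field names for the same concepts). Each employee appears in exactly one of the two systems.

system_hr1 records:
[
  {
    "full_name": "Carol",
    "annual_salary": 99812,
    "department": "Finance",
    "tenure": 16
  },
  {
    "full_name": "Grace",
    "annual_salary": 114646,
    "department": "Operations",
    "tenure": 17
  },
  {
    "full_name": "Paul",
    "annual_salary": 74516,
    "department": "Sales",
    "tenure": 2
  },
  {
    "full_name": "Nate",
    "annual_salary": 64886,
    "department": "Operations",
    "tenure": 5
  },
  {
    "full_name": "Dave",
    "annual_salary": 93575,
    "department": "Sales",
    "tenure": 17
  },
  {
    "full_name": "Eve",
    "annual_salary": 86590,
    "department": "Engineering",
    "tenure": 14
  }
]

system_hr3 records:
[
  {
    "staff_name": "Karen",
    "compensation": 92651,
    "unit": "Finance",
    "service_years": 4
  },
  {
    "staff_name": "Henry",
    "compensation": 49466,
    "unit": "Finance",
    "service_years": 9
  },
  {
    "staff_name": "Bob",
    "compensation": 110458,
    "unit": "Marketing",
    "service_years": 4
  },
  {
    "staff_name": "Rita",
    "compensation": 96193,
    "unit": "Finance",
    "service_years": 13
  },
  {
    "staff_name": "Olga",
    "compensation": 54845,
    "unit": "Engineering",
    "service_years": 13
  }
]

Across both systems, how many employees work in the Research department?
0

Schema mapping: "department" (system_hr1) = "unit" (system_hr3) = department

Research employees in system_hr1: 0
Research employees in system_hr3: 0

Total in Research: 0 + 0 = 0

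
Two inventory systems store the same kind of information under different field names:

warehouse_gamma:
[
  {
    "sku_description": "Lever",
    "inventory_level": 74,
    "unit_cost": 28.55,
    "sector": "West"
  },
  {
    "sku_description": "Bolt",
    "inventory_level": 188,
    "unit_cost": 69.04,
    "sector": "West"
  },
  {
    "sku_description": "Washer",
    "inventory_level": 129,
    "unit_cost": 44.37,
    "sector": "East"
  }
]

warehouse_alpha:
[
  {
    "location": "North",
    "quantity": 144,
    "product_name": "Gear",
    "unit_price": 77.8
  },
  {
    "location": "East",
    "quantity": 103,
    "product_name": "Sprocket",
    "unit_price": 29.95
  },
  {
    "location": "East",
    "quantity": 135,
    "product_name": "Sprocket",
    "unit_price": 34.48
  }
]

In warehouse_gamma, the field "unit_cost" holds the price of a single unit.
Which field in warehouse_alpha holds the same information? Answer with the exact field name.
unit_price

In warehouse_gamma, "unit_cost" holds the price of a single unit.
The fields in warehouse_alpha are: "location", "quantity", "product_name", "unit_price".
"unit_price" is the match: the name refers to the same concept and its values are decimal currency amounts (e.g. 77.8, 29.95).
The other fields ("location", "quantity", "product_name") hold different kinds of data.

So "unit_cost" in warehouse_gamma corresponds to "unit_price" in warehouse_alpha.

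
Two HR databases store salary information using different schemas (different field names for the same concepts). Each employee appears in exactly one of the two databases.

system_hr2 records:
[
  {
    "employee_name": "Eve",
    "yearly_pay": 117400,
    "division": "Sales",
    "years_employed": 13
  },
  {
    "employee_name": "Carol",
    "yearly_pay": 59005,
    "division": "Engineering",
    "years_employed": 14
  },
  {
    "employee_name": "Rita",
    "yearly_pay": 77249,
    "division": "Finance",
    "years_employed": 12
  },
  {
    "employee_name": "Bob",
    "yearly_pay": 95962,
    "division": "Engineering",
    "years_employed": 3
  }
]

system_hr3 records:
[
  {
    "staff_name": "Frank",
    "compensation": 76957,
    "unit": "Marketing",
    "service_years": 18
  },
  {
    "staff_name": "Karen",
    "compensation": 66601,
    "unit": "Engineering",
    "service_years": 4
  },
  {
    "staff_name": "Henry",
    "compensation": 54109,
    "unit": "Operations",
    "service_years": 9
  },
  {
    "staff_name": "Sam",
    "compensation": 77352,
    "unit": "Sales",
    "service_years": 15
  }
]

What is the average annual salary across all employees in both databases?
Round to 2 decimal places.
78079.38

Schema mapping: "yearly_pay" (system_hr2) = "compensation" (system_hr3) = annual salary

All salaries: [117400, 59005, 77249, 95962, 76957, 66601, 54109, 77352]
Sum: 624635
Count: 8
Average: 624635 / 8 = 78079.38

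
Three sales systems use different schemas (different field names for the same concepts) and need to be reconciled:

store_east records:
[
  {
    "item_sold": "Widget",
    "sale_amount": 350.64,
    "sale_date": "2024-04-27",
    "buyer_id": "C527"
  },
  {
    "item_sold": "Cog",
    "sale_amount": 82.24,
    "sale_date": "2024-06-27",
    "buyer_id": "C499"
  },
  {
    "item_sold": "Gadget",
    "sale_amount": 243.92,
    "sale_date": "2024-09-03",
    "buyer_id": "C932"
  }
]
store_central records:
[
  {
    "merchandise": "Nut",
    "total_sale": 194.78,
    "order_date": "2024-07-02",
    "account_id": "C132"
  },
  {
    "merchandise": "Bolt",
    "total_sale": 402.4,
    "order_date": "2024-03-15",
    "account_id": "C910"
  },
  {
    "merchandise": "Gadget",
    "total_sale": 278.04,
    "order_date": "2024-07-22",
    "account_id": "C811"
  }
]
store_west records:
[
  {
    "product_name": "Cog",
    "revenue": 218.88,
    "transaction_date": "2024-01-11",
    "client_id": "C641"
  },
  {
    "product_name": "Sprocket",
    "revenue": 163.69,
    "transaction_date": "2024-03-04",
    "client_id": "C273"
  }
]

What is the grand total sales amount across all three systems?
1934.59

Schema reconciliation - all amount fields map to sale amount:

store_east (sale_amount): 676.8
store_central (total_sale): 875.22
store_west (revenue): 382.57

Grand total: 1934.59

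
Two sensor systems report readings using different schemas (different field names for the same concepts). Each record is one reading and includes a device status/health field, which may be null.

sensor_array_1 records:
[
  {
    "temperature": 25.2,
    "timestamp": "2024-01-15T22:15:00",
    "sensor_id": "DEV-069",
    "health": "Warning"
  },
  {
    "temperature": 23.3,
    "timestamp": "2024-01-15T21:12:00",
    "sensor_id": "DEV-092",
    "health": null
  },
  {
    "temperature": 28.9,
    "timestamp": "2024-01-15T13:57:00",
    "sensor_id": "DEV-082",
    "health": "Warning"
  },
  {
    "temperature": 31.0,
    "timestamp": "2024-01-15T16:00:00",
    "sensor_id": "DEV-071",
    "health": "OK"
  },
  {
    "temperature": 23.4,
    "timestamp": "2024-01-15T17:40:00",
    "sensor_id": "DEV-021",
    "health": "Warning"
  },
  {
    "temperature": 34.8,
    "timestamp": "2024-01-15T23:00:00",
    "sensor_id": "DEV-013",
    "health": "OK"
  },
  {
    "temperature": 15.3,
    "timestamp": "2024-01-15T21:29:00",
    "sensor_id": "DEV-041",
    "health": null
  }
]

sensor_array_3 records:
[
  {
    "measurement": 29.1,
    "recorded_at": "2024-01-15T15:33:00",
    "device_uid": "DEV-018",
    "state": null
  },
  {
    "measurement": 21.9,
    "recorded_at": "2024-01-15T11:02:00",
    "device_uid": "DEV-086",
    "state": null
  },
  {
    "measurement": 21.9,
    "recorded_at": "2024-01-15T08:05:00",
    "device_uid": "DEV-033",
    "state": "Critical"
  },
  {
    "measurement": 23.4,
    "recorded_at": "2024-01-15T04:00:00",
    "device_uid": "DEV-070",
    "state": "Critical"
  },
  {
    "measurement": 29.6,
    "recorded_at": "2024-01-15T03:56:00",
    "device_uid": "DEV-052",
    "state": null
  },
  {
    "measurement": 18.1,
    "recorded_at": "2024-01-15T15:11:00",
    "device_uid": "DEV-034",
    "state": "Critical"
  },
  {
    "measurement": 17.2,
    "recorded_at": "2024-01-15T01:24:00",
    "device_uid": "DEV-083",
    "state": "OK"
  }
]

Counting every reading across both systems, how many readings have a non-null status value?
9

Schema mapping: "health" (sensor_array_1) = "state" (sensor_array_3) = status

Non-null in sensor_array_1: 5
Non-null in sensor_array_3: 4

Total non-null: 5 + 4 = 9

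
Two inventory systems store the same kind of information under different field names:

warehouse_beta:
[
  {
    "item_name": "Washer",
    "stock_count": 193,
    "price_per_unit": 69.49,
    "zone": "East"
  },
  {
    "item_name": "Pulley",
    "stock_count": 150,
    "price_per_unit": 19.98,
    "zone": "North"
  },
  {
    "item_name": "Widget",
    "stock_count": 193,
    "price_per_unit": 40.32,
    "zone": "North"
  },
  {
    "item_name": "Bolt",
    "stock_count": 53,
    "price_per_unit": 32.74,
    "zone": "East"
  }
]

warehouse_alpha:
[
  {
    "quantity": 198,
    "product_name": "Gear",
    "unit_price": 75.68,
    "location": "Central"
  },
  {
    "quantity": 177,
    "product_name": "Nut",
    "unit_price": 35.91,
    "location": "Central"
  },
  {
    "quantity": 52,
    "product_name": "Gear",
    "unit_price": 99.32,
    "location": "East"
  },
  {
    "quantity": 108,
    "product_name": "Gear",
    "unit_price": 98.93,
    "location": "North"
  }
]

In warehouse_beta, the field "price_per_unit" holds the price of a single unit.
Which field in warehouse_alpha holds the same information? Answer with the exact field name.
unit_price

In warehouse_beta, "price_per_unit" holds the price of a single unit.
The fields in warehouse_alpha are: "quantity", "product_name", "unit_price", "location".
"unit_price" is the match: the name refers to the same concept and its values are decimal currency amounts (e.g. 75.68, 35.91).
The other fields ("quantity", "product_name", "location") hold different kinds of data.

So "price_per_unit" in warehouse_beta corresponds to "unit_price" in warehouse_alpha.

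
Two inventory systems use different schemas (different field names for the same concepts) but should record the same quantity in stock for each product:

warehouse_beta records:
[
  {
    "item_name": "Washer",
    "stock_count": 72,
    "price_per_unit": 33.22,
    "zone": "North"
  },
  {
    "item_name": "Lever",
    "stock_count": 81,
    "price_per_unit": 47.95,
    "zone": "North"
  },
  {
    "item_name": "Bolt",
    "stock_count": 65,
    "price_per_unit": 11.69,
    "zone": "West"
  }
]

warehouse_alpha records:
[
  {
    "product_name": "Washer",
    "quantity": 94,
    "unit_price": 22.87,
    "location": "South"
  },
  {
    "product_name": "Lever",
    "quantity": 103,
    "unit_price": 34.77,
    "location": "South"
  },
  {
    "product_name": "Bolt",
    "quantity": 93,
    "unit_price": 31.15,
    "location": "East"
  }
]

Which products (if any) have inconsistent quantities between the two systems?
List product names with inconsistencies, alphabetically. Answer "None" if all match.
Bolt, Lever, Washer

Schema mappings:
- "item_name" (warehouse_beta) = "product_name" (warehouse_alpha) = product name
- "stock_count" (warehouse_beta) = "quantity" (warehouse_alpha) = quantity

Comparison:
  Washer: 72 vs 94 - MISMATCH
  Lever: 81 vs 103 - MISMATCH
  Bolt: 65 vs 93 - MISMATCH

Products with inconsistencies: Bolt, Lever, Washer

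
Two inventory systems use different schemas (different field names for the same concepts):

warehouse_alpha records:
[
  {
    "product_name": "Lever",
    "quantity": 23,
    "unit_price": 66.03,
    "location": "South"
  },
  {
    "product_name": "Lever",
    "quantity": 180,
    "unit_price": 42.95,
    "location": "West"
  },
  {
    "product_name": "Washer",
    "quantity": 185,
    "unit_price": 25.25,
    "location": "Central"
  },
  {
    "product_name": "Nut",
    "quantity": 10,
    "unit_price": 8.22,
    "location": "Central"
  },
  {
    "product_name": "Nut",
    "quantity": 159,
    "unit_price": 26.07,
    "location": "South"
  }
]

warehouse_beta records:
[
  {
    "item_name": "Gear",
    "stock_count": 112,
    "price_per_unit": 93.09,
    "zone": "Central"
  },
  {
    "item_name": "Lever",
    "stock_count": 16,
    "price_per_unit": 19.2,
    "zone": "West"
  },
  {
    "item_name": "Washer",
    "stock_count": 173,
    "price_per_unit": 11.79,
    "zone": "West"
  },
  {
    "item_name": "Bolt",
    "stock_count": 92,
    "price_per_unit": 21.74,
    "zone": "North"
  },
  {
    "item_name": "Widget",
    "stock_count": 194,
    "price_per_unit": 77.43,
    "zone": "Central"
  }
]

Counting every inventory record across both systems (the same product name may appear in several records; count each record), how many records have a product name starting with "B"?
1

Schema mapping: "product_name" (warehouse_alpha) = "item_name" (warehouse_beta) = product name

Records with product name starting with "B" in warehouse_alpha: 0
Records with product name starting with "B" in warehouse_beta: 1

Total: 0 + 1 = 1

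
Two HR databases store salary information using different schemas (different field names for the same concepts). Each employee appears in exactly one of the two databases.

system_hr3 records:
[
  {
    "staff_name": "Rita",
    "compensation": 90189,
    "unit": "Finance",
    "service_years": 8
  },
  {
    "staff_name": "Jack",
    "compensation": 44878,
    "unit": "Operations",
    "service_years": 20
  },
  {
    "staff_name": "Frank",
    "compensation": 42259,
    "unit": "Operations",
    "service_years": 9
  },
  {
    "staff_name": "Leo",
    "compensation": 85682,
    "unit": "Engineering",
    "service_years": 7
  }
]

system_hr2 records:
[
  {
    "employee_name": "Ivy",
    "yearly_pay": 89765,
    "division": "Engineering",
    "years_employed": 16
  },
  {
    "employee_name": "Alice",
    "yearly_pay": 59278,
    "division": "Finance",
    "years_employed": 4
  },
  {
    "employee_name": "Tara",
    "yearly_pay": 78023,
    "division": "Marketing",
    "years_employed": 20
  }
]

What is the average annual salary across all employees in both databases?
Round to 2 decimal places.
70010.57

Schema mapping: "compensation" (system_hr3) = "yearly_pay" (system_hr2) = annual salary

All salaries: [90189, 44878, 42259, 85682, 89765, 59278, 78023]
Sum: 490074
Count: 7
Average: 490074 / 7 = 70010.57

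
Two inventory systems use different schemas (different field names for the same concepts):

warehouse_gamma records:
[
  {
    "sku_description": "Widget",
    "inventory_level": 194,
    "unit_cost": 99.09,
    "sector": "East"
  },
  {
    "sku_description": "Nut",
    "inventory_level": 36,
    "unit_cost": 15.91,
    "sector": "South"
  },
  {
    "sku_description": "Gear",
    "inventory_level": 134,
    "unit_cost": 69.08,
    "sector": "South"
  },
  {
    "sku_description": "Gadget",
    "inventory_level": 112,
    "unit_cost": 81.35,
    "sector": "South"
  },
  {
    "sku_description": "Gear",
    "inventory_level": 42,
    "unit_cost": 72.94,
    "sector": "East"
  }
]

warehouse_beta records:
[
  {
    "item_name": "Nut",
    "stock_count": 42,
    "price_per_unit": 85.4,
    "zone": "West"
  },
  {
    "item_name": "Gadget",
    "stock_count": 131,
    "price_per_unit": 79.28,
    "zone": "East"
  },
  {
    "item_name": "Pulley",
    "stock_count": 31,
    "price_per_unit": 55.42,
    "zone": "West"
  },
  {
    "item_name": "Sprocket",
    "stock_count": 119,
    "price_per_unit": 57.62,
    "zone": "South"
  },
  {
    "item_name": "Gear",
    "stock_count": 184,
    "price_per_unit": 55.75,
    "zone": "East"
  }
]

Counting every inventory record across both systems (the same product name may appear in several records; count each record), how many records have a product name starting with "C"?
0

Schema mapping: "sku_description" (warehouse_gamma) = "item_name" (warehouse_beta) = product name

Records with product name starting with "C" in warehouse_gamma: 0
Records with product name starting with "C" in warehouse_beta: 0

Total: 0 + 0 = 0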